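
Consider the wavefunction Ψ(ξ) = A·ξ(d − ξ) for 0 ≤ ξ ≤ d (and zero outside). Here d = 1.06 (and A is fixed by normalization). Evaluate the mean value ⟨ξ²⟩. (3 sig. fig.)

⟨ξ^2⟩ ≈ 0.321

⟨ξ²⟩ = ∫ ξ^2 |Ψ|² dξ over the full domain.
Since the A² factors cancel between numerator and denominator, ⟨ξ²⟩ = 2·d^2/7.
Putting d = 1.06 gives 0.3210.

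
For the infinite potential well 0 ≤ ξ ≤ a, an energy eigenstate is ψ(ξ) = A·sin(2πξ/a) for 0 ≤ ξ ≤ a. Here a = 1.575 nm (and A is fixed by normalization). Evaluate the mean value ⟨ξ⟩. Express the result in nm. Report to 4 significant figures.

By definition ⟨ξ⟩ = ∫ ξ |ψ(ξ)|² dξ.
Using sin²θ = (1 − cos 2θ)/2, since the A² factors cancel between numerator and denominator, ⟨ξ⟩ = a/2.
With a = 1.575, ⟨ξ⟩ = 0.78750.

⟨ξ⟩ ≈ 0.7875 nm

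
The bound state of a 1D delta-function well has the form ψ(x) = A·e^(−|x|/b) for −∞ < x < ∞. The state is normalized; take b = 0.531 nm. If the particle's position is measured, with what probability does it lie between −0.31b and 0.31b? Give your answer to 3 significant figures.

P = ∫_{−0.31b}^{0.31b} |ψ(x)|² dx.
The normalization integral ∫|ψ|²dx over the whole domain equals b·A², and A² cancels in the ratio.
Both integrals are even about x = 0, so only the x ≥ 0 halves are needed (the factors of 2 cancel). Substituting u = x/b, A² and the length scale cancel in the ratio: P = ∫_{0}^{0.31} e^(-2·u) du / ∫_{0}^{∞} e^(-2·u) du.
An antiderivative of e^(-2·u) is -e^(-2·u)/2; evaluating from 0 to 0.31 gives 1/2 - e^(-31/50)/2, while the full integral is 1/2.
Evaluating gives P = 0.4621.

P ≈ 0.462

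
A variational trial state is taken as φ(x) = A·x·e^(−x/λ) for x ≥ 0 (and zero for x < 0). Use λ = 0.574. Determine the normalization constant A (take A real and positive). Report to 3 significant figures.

A ≈ 4.60

We need A² ∫|f|² dx = 1, taking the integral from 0 to ∞.
Carrying out the integral gives A² · λ^3/4.
So A² = (λ^3/4)^(−1).
With λ = 0.574: A² = 21.15 and A = 4.599.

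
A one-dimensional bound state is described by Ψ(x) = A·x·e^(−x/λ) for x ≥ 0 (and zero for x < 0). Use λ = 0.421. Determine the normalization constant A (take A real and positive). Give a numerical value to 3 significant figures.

The normalization condition is ∫|Ψ|² dx = 1 from 0 to ∞.
∫|Ψ|² dx = A²·(λ^3/4).
Plugging in λ = 0.421 yields A = 7.322.

A ≈ 7.32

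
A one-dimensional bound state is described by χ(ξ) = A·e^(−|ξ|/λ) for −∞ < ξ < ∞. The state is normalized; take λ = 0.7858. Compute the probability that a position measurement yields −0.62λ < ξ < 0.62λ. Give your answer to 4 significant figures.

P = ∫_{−0.62λ}^{0.62λ} |χ(ξ)|² dξ.
The normalization integral ∫|χ|²dξ over the whole domain equals λ·A², and A² cancels in the ratio.
By symmetry take twice the ξ ≥ 0 contribution in numerator and denominator; the 2's cancel. Let u = ξ/λ; then A² and the length scale cancel, so P = ∫_{0}^{0.62} e^(-2·u) du ÷ ∫_{0}^{∞} e^(-2·u) du.
With ∫ e^(-2·u) du = -e^(-2·u)/2 + C, the region integral is 1/2 - e^(-31/25)/2 and the full one is 1/2.
This works out to P = 0.71062.

P ≈ 0.7106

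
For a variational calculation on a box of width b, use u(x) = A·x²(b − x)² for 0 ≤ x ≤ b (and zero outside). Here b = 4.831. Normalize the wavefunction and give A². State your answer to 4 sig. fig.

A^2 ≈ 0.0004395

Normalization requires ∫|u|² dx = 1, integrated from 0 to b.
Expanding the polynomial and integrating term by term, the integral (without the A² prefactor) comes out to b^9/630.
Hence A² = 1/[b^9/630].
Plugging in b = 4.831 yields A = 0.020965.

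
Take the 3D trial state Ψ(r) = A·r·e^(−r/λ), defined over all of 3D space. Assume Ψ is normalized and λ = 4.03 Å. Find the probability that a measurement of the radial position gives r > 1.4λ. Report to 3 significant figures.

P ≈ 0.848

Integrate the radial probability density 4πr²|Ψ|² over r > 1.4λ.
A² is fixed by ∫₀^∞ 4πr²|Ψ|² dr = 1, i.e. A² = (3·π·λ^5)^(−1).
Substituting u = r/λ, A², 4π and the length scale all cancel in the ratio: P = ∫_{1.4}^{∞} u^4·e^(-2·u) du / ∫_{0}^{∞} u^4·e^(-2·u) du.
With ∫ u^4·e^(-2·u) du = -(u^4/2 + u^3 + 3·u^2/2 + 3·u/2 + 3/4)·e^(-2·u) + C, the region integral is ≈ 0.63576 and the full one is 3/4.
This evaluates to P = 0.8477.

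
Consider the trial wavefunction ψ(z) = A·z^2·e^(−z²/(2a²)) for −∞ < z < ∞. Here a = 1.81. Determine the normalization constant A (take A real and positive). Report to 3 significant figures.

Normalization requires ∫|ψ|² dz = 1, integrated from −∞ to ∞.
Using the Gaussian integral ∫_{−∞}^{∞} e^(−αz²) dz = √(π/α), the integral (without the A² prefactor) comes out to 3·√(π)·a^5/4.
Setting this equal to 1 gives A² = 1/(3·√(π)·a^5/4).
Plugging in a = 1.81 yields A = 0.1968.

A ≈ 0.197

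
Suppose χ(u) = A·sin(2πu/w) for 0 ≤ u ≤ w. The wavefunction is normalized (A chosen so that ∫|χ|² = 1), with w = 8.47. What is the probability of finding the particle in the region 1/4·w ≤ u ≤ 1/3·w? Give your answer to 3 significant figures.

The probability is P = ∫ |χ|² du over [1/4·w, 1/3·w].
With A² fixed by ∫|χ|² = 1, i.e. A² = (w/2)^(−1), substitute and integrate.
Let t = u/w; then A² and the length scale cancel, so P = ∫_{1/4}^{1/3} sin(2·π·t)^2 dt ÷ ∫_{0}^{1} sin(2·π·t)^2 dt.
With ∫ sin(2·π·t)^2 dt = t/2 - sin(4·π·t)/(8·π) + C, the region integral is √(3)/(16·π) + 1/24 and the full one is 1/2.
This works out to P = (√(3)/8 + π/12)/π.

P ≈ 0.152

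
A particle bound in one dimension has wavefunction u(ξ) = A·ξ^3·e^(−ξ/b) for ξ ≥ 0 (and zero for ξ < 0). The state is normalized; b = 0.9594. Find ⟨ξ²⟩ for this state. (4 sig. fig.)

⟨ξ^2⟩ ≈ 12.89

By definition ⟨ξ²⟩ = ∫ ξ^2 |u(ξ)|² dξ.
Using ∫₀^∞ ξⁿ e^(−αξ) dξ = n!/αⁿ⁺¹, the ratio of the moment integral to the normalization integral gives ⟨ξ²⟩ = 14·b^2.
With b = 0.9594, ⟨ξ^2⟩ = 12.886.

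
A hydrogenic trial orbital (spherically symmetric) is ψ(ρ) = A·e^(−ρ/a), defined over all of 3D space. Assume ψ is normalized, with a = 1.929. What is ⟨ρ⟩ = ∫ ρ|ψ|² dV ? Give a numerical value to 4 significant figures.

⟨ρ⟩ ≈ 2.894

By definition ⟨ρ⟩ = ∫ ρ |ψ(ρ)|² 4πρ² dρ.
Recall ∫₀^∞ ρ^m e^(−ρ/β) dρ = m!·β^(m+1), evaluating both integrals, ⟨ρ⟩ = 3·a/2.
Putting a = 1.929 gives 2.8935.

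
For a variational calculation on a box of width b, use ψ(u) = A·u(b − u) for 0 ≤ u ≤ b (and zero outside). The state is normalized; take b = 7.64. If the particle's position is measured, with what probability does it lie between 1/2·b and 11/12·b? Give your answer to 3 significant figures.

P ≈ 0.495

|ψ|² is the probability density, so P = ∫_{1/2·b}^{11/12·b} |ψ|² du.
Since A² = 1/(b^5/30), this is the region integral divided by the full normalization integral.
In terms of t = u/b (A² and the length scale cancel between numerator and denominator), P = [∫_{1/2}^{11/12} t^2·(1 - t)^2 dt] / [∫_{0}^{1} t^2·(1 - t)^2 dt].
An antiderivative of t^2·(1 - t)^2 is t^3·(6·t^2 - 15·t + 10)/30; evaluating from 1/2 to 11/12 gives ≈ 0.016497, while the full integral is 1/30.
This works out to P = 0.4949.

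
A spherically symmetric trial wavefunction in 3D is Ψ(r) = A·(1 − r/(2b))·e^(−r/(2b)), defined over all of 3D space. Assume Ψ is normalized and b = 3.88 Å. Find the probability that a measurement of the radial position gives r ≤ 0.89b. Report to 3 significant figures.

P ≈ 0.0290

P = ∫ |Ψ|² 4πr² dr over r ≤ 0.89b.
A² is fixed by ∫₀^∞ 4πr²|Ψ|² dr = 1, i.e. A² = (8·π·b^3)^(−1).
Let u = r/b; then A², 4π and the length scale all cancel, so P = ∫_{0}^{0.89} u^2·(1 - u/2)^2·e^(-u) du ÷ ∫_{0}^{∞} u^2·(1 - u/2)^2·e^(-u) du.
Using ∫ u^2·(1 - u/2)^2·e^(-u) du = -(u^4/4 + u^2 + 2·u + 2)·e^(-u), the numerator is ≈ 0.058027 and the denominator is 2.
Taking the ratio yields P = 0.02901.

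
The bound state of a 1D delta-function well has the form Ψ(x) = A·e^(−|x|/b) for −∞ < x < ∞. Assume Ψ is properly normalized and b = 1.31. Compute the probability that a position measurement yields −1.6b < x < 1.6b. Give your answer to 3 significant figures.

|Ψ|² is the probability density, so P = ∫_{−1.6b}^{1.6b} |Ψ|² dx.
The normalization integral ∫|Ψ|²dx over the whole domain equals b·A², and A² cancels in the ratio.
By symmetry take twice the x ≥ 0 contribution in numerator and denominator; the 2's cancel. Let u = x/b; then A² and the length scale cancel, so P = ∫_{0}^{1.6} e^(-2·u) du ÷ ∫_{0}^{∞} e^(-2·u) du.
An antiderivative of e^(-2·u) is -e^(-2·u)/2; evaluating from 0 to 1.6 gives 1/2 - e^(-16/5)/2, while the full integral is 1/2.
This works out to P = 0.9592.

P ≈ 0.959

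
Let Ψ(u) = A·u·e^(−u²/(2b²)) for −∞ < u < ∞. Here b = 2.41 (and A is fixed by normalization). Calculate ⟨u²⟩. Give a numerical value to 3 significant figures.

⟨u^2⟩ ≈ 8.71

⟨u²⟩ = ∫ u^2 |Ψ|² du over the full domain.
Using the Gaussian integral ∫_{−∞}^{∞} e^(−αu²) du = √(π/α), evaluating both integrals, ⟨u²⟩ = 3·b^2/2.
Putting b = 2.41 gives 8.712.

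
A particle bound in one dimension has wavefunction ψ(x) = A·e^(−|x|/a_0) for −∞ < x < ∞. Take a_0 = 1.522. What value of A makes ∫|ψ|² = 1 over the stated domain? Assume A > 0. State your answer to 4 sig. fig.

A ≈ 0.8106

Normalization requires ∫|ψ|² dx = 1, integrated from −∞ to ∞.
∫|ψ|² dx = A²·(a_0).
Substituting a_0 = 1.522 gives A² = 0.65703, so A = 0.81057.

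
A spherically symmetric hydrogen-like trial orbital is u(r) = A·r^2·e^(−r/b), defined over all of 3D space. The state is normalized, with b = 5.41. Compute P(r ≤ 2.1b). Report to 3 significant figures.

P = ∫ |u|² 4πr² dr over r ≤ 2.1b.
Normalization gives A² = 1/(45·π·b^7/2).
In terms of t = r/b (A², 4π and the length scale all cancel between numerator and denominator), P = [∫_{0}^{2.1} t^6·e^(-2·t) dt] / [∫_{0}^{∞} t^6·e^(-2·t) dt].
Using ∫ t^6·e^(-2·t) dt = -(4·t^6 + 12·t^5 + 30·t^4 + 60·t^3 + 90·t^2 + 90·t + 45)·e^(-2·t)/8, the numerator is ≈ 0.74552 and the denominator is 45/8.
Taking the ratio yields P = 0.1325.

P ≈ 0.133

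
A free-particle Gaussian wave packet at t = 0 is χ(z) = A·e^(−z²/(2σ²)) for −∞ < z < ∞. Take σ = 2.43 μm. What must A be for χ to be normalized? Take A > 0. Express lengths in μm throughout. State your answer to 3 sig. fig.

Normalization requires ∫|χ|² dz = 1, integrated from −∞ to ∞.
Using the Gaussian integral ∫_{−∞}^{∞} e^(−αz²) dz = √(π/α), with χ = A·e^(−z²/(2σ²)), the integral evaluates to A²·[√(π)·σ].
Plugging in σ = 2.43 yields A = 0.4818.

A ≈ 0.482 μm^(-1/2)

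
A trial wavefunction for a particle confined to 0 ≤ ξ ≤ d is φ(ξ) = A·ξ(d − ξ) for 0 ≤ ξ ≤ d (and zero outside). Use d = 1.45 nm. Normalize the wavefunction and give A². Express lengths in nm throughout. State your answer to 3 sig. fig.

Require ∫ |φ|² dξ = 1 over the whole domain.
The integral (without the A² prefactor) comes out to d^5/30.
Setting this equal to 1 gives A² = 1/(d^5/30).
Plugging in d = 1.45 yields A = 2.163.

A^2 ≈ 4.68 nm^(-5)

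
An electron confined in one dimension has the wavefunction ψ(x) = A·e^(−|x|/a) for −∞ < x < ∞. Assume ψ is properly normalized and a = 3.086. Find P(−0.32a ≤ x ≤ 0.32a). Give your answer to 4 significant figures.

P = ∫_{−0.32a}^{0.32a} |ψ(x)|² dx.
The normalization integral ∫|ψ|²dx over the whole domain equals a·A², and A² cancels in the ratio.
Both integrals are even about x = 0, so only the x ≥ 0 halves are needed (the factors of 2 cancel). In terms of u = x/a (A² and the length scale cancel between numerator and denominator), P = [∫_{0}^{0.32} e^(-2·u) du] / [∫_{0}^{∞} e^(-2·u) du].
An antiderivative of e^(-2·u) is -e^(-2·u)/2; evaluating from 0 to 0.32 gives 1/2 - e^(-16/25)/2, while the full integral is 1/2.
The result is P = 0.47271.

P ≈ 0.4727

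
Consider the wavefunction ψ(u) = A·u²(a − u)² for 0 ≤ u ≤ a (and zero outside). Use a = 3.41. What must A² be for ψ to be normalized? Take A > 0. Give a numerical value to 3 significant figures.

The normalization condition is ∫|ψ|² du = 1 from 0 to a.
The integral (without the A² prefactor) comes out to a^9/630.
So A² = (a^9/630)^(−1).
Plugging in a = 3.41 yields A = 0.1005.

A^2 ≈ 0.0101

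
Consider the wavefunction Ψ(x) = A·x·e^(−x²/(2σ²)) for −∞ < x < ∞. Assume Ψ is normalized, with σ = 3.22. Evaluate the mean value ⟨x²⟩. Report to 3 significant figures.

⟨x^2⟩ ≈ 15.6

By definition ⟨x²⟩ = ∫ x^2 |Ψ(x)|² dx.
Using the Gaussian integral ∫_{−∞}^{∞} e^(−αx²) dx = √(π/α), since the A² factors cancel between numerator and denominator, ⟨x²⟩ = 3·σ^2/2.
With σ = 3.22, ⟨x^2⟩ = 15.55.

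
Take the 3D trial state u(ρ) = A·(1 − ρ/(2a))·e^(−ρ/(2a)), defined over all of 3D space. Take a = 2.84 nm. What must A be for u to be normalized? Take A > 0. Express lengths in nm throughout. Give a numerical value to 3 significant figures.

The normalization condition is ∫|u|² 4πρ² dρ = 1 from 0 to ∞.
In 3D with spherical symmetry the volume element is 4πρ² dρ.
Using ∫₀^∞ ρⁿ e^(−αρ) dρ = n!/αⁿ⁺¹, ∫|u|² 4πρ² dρ = A²·(8·π·a^3).
Hence A² = 1/[8·π·a^3].
Plugging in a = 2.84 yields A = 0.04168.

A ≈ 0.0417 nm^(-3/2)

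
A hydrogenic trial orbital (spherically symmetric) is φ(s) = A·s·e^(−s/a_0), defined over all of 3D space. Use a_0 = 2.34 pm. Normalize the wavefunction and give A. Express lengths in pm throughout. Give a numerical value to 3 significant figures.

The normalization condition is ∫|φ|² 4πs² ds = 1 from 0 to ∞.
(Spherical symmetry: dV = 4πs² ds.)
The integral (without the A² prefactor) comes out to 3·π·a_0^5.
Setting this equal to 1 gives A² = 1/(3·π·a_0^5).
Substituting a_0 = 2.34 gives A² = 0.001512, so A = 0.03889.

A ≈ 0.0389 pm^(-5/2)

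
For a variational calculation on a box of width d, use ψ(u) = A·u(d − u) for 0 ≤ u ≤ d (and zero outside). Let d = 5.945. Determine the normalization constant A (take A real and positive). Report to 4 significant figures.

Require ∫ |ψ|² du = 1 over the whole domain.
Expanding the polynomial and integrating term by term, with ψ = A·u(d − u), the integral evaluates to A²·[d^5/30].
So A² = (d^5/30)^(−1).
Plugging in d = 5.945 yields A = 0.063560.

A ≈ 0.06356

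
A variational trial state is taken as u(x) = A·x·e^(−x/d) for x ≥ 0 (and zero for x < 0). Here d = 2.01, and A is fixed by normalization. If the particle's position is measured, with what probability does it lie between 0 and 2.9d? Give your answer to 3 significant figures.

P ≈ 0.928

P = ∫_{0}^{2.9d} |u(x)|² dx.
The normalization integral ∫|u|²dx over the whole domain equals d^3/4·A², and A² cancels in the ratio.
In terms of t = x/d (A² and the length scale cancel between numerator and denominator), P = [∫_{0}^{2.9} t^2·e^(-2·t) dt] / [∫_{0}^{∞} t^2·e^(-2·t) dt].
An antiderivative of t^2·e^(-2·t) is -(2·t^2 + 2·t + 1)·e^(-2·t)/4; evaluating from 0 to 2.9 gives 1/4 - 1181·e^(-29/5)/200, while the full integral is 1/4.
Evaluating gives P = 0.9285.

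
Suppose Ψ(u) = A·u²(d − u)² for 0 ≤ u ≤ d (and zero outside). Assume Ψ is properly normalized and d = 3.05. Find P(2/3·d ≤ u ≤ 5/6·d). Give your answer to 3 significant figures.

P ≈ 0.136

P = ∫_{2/3·d}^{5/6·d} |Ψ(u)|² du.
With A² fixed by ∫|Ψ|² = 1, i.e. A² = (d^9/630)^(−1), substitute and integrate.
In terms of t = u/d (A² and the length scale cancel between numerator and denominator), P = [∫_{2/3}^{5/6} t^4·(1 - t)^4 dt] / [∫_{0}^{1} t^4·(1 - t)^4 dt].
With ∫ t^4·(1 - t)^4 dt = t^5·(70·t^4 - 315·t^3 + 540·t^2 - 420·t + 126)/630 + C, the region integral is ≈ 0.00021571 and the full one is 1/630.
Evaluating gives P = 0.1359.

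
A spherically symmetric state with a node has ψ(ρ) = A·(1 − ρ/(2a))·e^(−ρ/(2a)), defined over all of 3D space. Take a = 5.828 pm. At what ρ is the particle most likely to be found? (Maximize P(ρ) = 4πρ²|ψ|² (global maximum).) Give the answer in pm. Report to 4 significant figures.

ρ ≈ 30.52 pm

Differentiate P(ρ) = 4πρ²|ψ|² with respect to ρ and set to zero.
This gives ρ = a·(√(5) + 3).
With a = 5.828, the most probable radial distance is 30.516 pm.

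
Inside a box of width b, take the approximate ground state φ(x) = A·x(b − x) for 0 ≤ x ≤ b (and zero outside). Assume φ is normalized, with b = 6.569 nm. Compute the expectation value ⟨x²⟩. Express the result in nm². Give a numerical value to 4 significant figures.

⟨x²⟩ = ∫ x^2 |φ|² dx over the full domain.
Expanding the polynomial and integrating term by term, the ratio of the moment integral to the normalization integral gives ⟨x²⟩ = 2·b^2/7.
With b = 6.569, ⟨x^2⟩ = 12.329.

⟨x^2⟩ ≈ 12.33 nm^2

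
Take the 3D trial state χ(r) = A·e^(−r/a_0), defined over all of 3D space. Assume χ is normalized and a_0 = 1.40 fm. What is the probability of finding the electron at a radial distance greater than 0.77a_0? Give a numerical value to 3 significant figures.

P = ∫ |χ|² 4πr² dr over r > 0.77a_0.
The full normalization integral is A²·[π·a_0^3] = 1, fixing A².
Let u = r/a_0; then A², 4π and the length scale all cancel, so P = ∫_{0.77}^{∞} u^2·e^(-2·u) du ÷ ∫_{0}^{∞} u^2·e^(-2·u) du.
With ∫ u^2·e^(-2·u) du = -(2·u^2 + 2·u + 1)·e^(-2·u)/4 + C, the region integral is ≈ 0.19969 and the full one is 1/4.
The region integral divided by the full integral gives P = 0.7987.

P ≈ 0.799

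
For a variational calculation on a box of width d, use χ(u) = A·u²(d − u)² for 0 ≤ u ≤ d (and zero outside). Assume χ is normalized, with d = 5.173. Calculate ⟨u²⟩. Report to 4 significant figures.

⟨u^2⟩ ≈ 7.298

⟨u²⟩ = ∫ u^2 |χ|² du over the full domain.
Since the A² factors cancel between numerator and denominator, ⟨u²⟩ = 3·d^2/11.
Putting d = 5.173 gives 7.2982.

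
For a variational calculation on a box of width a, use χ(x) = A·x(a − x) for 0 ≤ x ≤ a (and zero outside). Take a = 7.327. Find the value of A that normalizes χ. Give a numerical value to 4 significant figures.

A ≈ 0.03769

We need A² ∫|f|² dx = 1, taking the integral from 0 to a.
Expanding the polynomial and integrating term by term, the integral (without the A² prefactor) comes out to a^5/30.
Setting this equal to 1 gives A² = 1/(a^5/30).
With a = 7.327: A² = 0.0014207 and A = 0.037692.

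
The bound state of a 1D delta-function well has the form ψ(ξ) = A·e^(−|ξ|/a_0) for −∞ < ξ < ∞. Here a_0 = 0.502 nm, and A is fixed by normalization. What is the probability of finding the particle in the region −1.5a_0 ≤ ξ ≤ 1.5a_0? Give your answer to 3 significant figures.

P ≈ 0.950

P = ∫_{−1.5a_0}^{1.5a_0} |ψ(ξ)|² dξ.
The normalization integral ∫|ψ|²dξ over the whole domain equals a_0·A², and A² cancels in the ratio.
By symmetry take twice the ξ ≥ 0 contribution in numerator and denominator; the 2's cancel. Substituting u = ξ/a_0, A² and the length scale cancel in the ratio: P = ∫_{0}^{1.5} e^(-2·u) du / ∫_{0}^{∞} e^(-2·u) du.
An antiderivative of e^(-2·u) is -e^(-2·u)/2; evaluating from 0 to 1.5 gives 1/2 - e^(-3)/2, while the full integral is 1/2.
Evaluating gives P = 0.9502.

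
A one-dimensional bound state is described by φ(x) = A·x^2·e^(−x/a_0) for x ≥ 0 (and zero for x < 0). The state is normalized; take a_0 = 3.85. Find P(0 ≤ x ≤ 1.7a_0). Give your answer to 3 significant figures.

|φ|² is the probability density, so P = ∫_{0}^{1.7a_0} |φ|² dx.
Since A² = 1/(3·a_0^5/4), this is the region integral divided by the full normalization integral.
Let u = x/a_0; then A² and the length scale cancel, so P = ∫_{0}^{1.7} u^4·e^(-2·u) du ÷ ∫_{0}^{∞} u^4·e^(-2·u) du.
With ∫ u^4·e^(-2·u) du = -(u^4/2 + u^3 + 3·u^2/2 + 3·u/2 + 3/4)·e^(-2·u) + C, the region integral is ≈ 0.19186 and the full one is 3/4.
The result is P = 0.2558.

P ≈ 0.256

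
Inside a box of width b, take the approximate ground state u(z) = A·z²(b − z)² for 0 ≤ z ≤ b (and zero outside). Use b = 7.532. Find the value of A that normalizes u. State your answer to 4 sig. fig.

A ≈ 0.002842

Require ∫ |u|² dz = 1 over the whole domain.
Expanding the polynomial and integrating term by term, with u = A·z²(b − z)², the integral evaluates to A²·[b^9/630].
Setting this equal to 1 gives A² = 1/(b^9/630).
Substituting b = 7.532 gives A² = 0.0000080751, so A = 0.0028417.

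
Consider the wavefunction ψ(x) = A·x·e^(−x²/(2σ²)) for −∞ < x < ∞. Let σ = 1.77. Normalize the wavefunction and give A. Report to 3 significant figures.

Normalization requires ∫|ψ|² dx = 1, integrated from −∞ to ∞.
Differentiating ∫e^(−αx²) dx = √(π/α) under α to get the higher moments, ∫|ψ|² dx = A²·(√(π)·σ^3/2).
So A² = (√(π)·σ^3/2)^(−1).
With σ = 1.77: A² = 0.2035 and A = 0.4511.

A ≈ 0.451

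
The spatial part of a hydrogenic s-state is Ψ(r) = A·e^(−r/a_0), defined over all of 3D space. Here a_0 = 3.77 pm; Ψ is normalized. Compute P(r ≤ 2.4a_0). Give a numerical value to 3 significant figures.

P = ∫ |Ψ|² 4πr² dr over r ≤ 2.4a_0.
The full normalization integral is A²·[π·a_0^3] = 1, fixing A².
Substituting u = r/a_0, A², 4π and the length scale all cancel in the ratio: P = ∫_{0}^{2.4} u^2·e^(-2·u) du / ∫_{0}^{∞} u^2·e^(-2·u) du.
Using ∫ u^2·e^(-2·u) du = -(2·u^2 + 2·u + 1)·e^(-2·u)/4, the numerator is 1/4 - 433·e^(-24/5)/100 and the denominator is 1/4.
The region integral divided by the full integral gives P = 0.8575.

P ≈ 0.857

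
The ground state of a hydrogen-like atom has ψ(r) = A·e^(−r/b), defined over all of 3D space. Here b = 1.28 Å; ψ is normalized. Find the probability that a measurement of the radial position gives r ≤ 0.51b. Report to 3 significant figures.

Integrate the radial probability density 4πr²|ψ|² over r ≤ 0.51b.
The full normalization integral is A²·[π·b^3] = 1, fixing A².
Substituting u = r/b, A², 4π and the length scale all cancel in the ratio: P = ∫_{0}^{0.51} u^2·e^(-2·u) du / ∫_{0}^{∞} u^2·e^(-2·u) du.
With ∫ u^2·e^(-2·u) du = -(2·u^2 + 2·u + 1)·e^(-2·u)/4 + C, the region integral is ≈ 0.021004 and the full one is 1/4.
Taking the ratio yields P = 0.08402.

P ≈ 0.0840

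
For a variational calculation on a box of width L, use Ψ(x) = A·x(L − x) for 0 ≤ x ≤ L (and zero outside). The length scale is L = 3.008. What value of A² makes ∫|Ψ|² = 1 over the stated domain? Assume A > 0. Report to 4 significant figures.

A^2 ≈ 0.1218

Normalization requires ∫|Ψ|² dx = 1, integrated from 0 to L.
The integral (without the A² prefactor) comes out to L^5/30.
Hence A² = 1/[L^5/30].
Plugging in L = 3.008 yields A = 0.34903.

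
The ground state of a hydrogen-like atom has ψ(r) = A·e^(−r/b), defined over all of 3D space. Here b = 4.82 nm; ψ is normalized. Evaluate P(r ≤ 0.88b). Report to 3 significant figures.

P = ∫ |ψ|² 4πr² dr over r ≤ 0.88b.
A² is fixed by ∫₀^∞ 4πr²|ψ|² dr = 1, i.e. A² = (π·b^3)^(−1).
In terms of u = r/b (A², 4π and the length scale all cancel between numerator and denominator), P = [∫_{0}^{0.88} u^2·e^(-2·u) du] / [∫_{0}^{∞} u^2·e^(-2·u) du].
An antiderivative of u^2·e^(-2·u) is -(2·u^2 + 2·u + 1)·e^(-2·u)/4; evaluating from 0 to 0.88 gives 1/4 - 2693·e^(-44/25)/2500, while the full integral is 1/4.
This evaluates to P = 0.2587.

P ≈ 0.259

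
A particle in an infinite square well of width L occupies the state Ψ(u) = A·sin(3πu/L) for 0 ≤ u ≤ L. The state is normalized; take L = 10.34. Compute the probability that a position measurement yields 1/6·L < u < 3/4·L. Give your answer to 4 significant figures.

P = ∫_{1/6·L}^{3/4·L} |Ψ(u)|² du.
Since A² = 1/(L/2), this is the region integral divided by the full normalization integral.
Let t = u/L; then A² and the length scale cancel, so P = ∫_{1/6}^{3/4} sin(3·π·t)^2 dt ÷ ∫_{0}^{1} sin(3·π·t)^2 dt.
With ∫ sin(3·π·t)^2 dt = t/2 - sin(6·π·t)/(12·π) + C, the region integral is 7/24 - 1/(12·π) and the full one is 1/2.
The result is P = (-2 + 7·π)/(12·π).

P ≈ 0.5303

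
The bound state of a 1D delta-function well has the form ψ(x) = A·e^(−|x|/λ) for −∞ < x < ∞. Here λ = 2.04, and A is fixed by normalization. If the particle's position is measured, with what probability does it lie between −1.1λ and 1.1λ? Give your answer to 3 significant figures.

P ≈ 0.889

The probability is P = ∫ |ψ|² dx over [−1.1λ, 1.1λ].
The normalization integral ∫|ψ|²dx over the whole domain equals λ·A², and A² cancels in the ratio.
By symmetry take twice the x ≥ 0 contribution in numerator and denominator; the 2's cancel. In terms of u = x/λ (A² and the length scale cancel between numerator and denominator), P = [∫_{0}^{1.1} e^(-2·u) du] / [∫_{0}^{∞} e^(-2·u) du].
With ∫ e^(-2·u) du = -e^(-2·u)/2 + C, the region integral is 1/2 - e^(-11/5)/2 and the full one is 1/2.
This works out to P = 0.8892.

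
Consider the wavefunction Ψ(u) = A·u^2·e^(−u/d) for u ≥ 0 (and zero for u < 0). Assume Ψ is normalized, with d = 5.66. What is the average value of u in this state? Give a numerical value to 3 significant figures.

⟨u⟩ ≈ 14.2

By definition ⟨u⟩ = ∫ u |Ψ(u)|² du.
Using ∫₀^∞ uⁿ e^(−αu) du = n!/αⁿ⁺¹, the ratio of the moment integral to the normalization integral gives ⟨u⟩ = 5·d/2.
Putting d = 5.66 gives 14.15.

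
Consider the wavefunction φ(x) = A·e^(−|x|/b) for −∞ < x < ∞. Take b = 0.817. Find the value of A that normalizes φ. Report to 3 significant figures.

We need A² ∫|f|² dx = 1, taking the integral from −∞ to ∞.
Carrying out the integral gives A² · b.
So A² = (b)^(−1).
With b = 0.817: A² = 1.224 and A = 1.106.

A ≈ 1.11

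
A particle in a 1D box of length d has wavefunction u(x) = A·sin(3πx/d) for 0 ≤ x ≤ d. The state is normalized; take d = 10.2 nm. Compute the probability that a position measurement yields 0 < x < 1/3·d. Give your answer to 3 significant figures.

The probability is P = ∫ |u|² dx over [0, 1/3·d].
The normalization integral ∫|u|²dx over the whole domain equals d/2·A², and A² cancels in the ratio.
In terms of t = x/d (A² and the length scale cancel between numerator and denominator), P = [∫_{0}^{1/3} sin(3·π·t)^2 dt] / [∫_{0}^{1} sin(3·π·t)^2 dt].
With ∫ sin(3·π·t)^2 dt = t/2 - sin(6·π·t)/(12·π) + C, the region integral is 1/6 and the full one is 1/2.
Taking the ratio, P = 1/3.

P ≈ 0.333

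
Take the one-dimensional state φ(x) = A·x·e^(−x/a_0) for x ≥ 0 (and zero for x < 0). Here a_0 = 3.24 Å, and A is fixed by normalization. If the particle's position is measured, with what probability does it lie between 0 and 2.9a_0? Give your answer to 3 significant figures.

P ≈ 0.928

|φ|² is the probability density, so P = ∫_{0}^{2.9a_0} |φ|² dx.
Since A² = 1/(a_0^3/4), this is the region integral divided by the full normalization integral.
Let u = x/a_0; then A² and the length scale cancel, so P = ∫_{0}^{2.9} u^2·e^(-2·u) du ÷ ∫_{0}^{∞} u^2·e^(-2·u) du.
With ∫ u^2·e^(-2·u) du = -(2·u^2 + 2·u + 1)·e^(-2·u)/4 + C, the region integral is 1/4 - 1181·e^(-29/5)/200 and the full one is 1/4.
This works out to P = 0.9285.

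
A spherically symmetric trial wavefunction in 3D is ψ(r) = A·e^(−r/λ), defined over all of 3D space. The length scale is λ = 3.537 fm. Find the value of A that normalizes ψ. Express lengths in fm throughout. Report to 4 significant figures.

A ≈ 0.08481 fm^(-3/2)

The normalization condition is ∫|ψ|² 4πr² dr = 1 from 0 to ∞.
∫|ψ|² 4πr² dr = A²·(π·λ^3).
Hence A² = 1/[π·λ^3].
Plugging in λ = 3.537 yields A = 0.084815.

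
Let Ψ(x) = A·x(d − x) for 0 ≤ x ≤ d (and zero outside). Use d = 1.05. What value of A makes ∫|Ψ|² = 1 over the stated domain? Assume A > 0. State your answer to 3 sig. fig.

A ≈ 4.85

Require ∫ |Ψ|² dx = 1 over the whole domain.
The integral (without the A² prefactor) comes out to d^5/30.
Setting this equal to 1 gives A² = 1/(d^5/30).
With d = 1.05: A² = 23.51 and A = 4.848.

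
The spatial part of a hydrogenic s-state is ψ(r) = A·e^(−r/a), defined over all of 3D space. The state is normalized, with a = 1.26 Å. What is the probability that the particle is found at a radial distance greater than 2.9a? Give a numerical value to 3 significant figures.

With dV = 4πr²dr, the probability is ∫|ψ|² dV over r > 2.9a.
A² is fixed by ∫₀^∞ 4πr²|ψ|² dr = 1, i.e. A² = (π·a^3)^(−1).
In terms of u = r/a (A², 4π and the length scale all cancel between numerator and denominator), P = [∫_{2.9}^{∞} u^2·e^(-2·u) du] / [∫_{0}^{∞} u^2·e^(-2·u) du].
Using ∫ u^2·e^(-2·u) du = -(2·u^2 + 2·u + 1)·e^(-2·u)/4, the numerator is 1181·e^(-29/5)/200 and the denominator is 1/4.
This evaluates to P = 0.07151.

P ≈ 0.0715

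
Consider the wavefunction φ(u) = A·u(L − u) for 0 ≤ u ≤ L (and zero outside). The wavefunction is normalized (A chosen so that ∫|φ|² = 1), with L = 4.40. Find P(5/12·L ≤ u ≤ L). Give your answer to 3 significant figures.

P ≈ 0.653

|φ|² is the probability density, so P = ∫_{5/12·L}^{L} |φ|² du.
With A² fixed by ∫|φ|² = 1, i.e. A² = (L^5/30)^(−1), substitute and integrate.
Substituting t = u/L, A² and the length scale cancel in the ratio: P = ∫_{5/12}^{1} t^2·(1 - t)^2 dt / ∫_{0}^{1} t^2·(1 - t)^2 dt.
Using ∫ t^2·(1 - t)^2 dt = t^3·(6·t^2 - 15·t + 10)/30, the numerator is ≈ 0.021779 and the denominator is 1/30.
Taking the ratio, P = 0.6534.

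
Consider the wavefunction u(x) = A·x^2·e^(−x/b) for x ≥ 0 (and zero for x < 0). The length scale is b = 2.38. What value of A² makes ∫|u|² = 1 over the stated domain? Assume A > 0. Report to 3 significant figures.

A^2 ≈ 0.0175

Require ∫ |u|² dx = 1 over the whole domain.
Using ∫₀^∞ xⁿ e^(−αx) dx = n!/αⁿ⁺¹, with u = A·x^2·e^(−x/b), the integral evaluates to A²·[3·b^5/4].
Setting this equal to 1 gives A² = 1/(3·b^5/4).
With b = 2.38: A² = 0.01746 and A = 0.1321.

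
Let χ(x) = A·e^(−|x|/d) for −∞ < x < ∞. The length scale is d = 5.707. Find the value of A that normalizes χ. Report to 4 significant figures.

A ≈ 0.4186

Require ∫ |χ|² dx = 1 over the whole domain.
Recall ∫₀^∞ x^m e^(−x/β) dx = m!·β^(m+1), carrying out the integral gives A² · d.
So A² = (d)^(−1).
Plugging in d = 5.707 yields A = 0.41860.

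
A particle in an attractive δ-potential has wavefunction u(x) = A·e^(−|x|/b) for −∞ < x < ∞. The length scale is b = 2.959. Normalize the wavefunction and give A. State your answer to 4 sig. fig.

We need A² ∫|f|² dx = 1, taking the integral from −∞ to ∞.
With ∫₀^∞ x^0 e^(−αx) dx = 0!/α^1, the integral (without the A² prefactor) comes out to b.
So A² = (b)^(−1).
Substituting b = 2.959 gives A² = 0.33795, so A = 0.58134.

A ≈ 0.5813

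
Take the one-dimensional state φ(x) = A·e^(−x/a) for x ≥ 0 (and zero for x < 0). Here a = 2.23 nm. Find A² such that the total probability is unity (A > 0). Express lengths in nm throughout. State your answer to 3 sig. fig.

A^2 ≈ 0.897 nm^(-1)

Normalization requires ∫|φ|² dx = 1, integrated from 0 to ∞.
With φ = A·e^(−x/a), the integral evaluates to A²·[a/2].
Hence A² = 1/[a/2].
With a = 2.23: A² = 0.8969 and A = 0.9470.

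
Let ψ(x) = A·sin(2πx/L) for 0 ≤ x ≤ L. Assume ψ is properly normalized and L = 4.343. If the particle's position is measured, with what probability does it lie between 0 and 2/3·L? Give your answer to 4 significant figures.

P = ∫_{0}^{2/3·L} |ψ(x)|² dx.
The normalization integral ∫|ψ|²dx over the whole domain equals L/2·A², and A² cancels in the ratio.
In terms of u = x/L (A² and the length scale cancel between numerator and denominator), P = [∫_{0}^{2/3} sin(2·π·u)^2 du] / [∫_{0}^{1} sin(2·π·u)^2 du].
With ∫ sin(2·π·u)^2 du = u/2 - sin(4·π·u)/(8·π) + C, the region integral is -√(3)/(16·π) + 1/3 and the full one is 1/2.
The result is P = -√(3)/(8·π) + 2/3.

P ≈ 0.5978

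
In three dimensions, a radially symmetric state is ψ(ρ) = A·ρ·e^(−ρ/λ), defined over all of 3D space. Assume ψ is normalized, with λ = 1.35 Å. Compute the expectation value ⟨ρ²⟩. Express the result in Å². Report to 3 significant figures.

By definition ⟨ρ²⟩ = ∫ ρ^2 |ψ(ρ)|² 4πρ² dρ.
Recall ∫₀^∞ ρ^m e^(−ρ/β) dρ = m!·β^(m+1), evaluating both integrals, ⟨ρ²⟩ = 15·λ^2/2.
Putting λ = 1.35 gives 13.67.

⟨ρ^2⟩ ≈ 13.7 Å^2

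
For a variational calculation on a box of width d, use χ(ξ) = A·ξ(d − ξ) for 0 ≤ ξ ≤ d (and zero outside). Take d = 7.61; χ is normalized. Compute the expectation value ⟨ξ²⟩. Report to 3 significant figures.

⟨ξ^2⟩ ≈ 16.5

The expectation value is the |χ|²-weighted average of ξ^2: ∫ ξ^2|χ|² dξ.
Evaluating both integrals, ⟨ξ²⟩ = 2·d^2/7.
With d = 7.61, ⟨ξ^2⟩ = 16.55.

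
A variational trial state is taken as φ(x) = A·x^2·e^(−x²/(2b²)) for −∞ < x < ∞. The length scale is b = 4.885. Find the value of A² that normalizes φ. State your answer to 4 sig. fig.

Normalization requires ∫|φ|² dx = 1, integrated from −∞ to ∞.
Differentiating ∫e^(−αx²) dx = √(π/α) under α to get the higher moments, the integral (without the A² prefactor) comes out to 3·√(π)·b^5/4.
Plugging in b = 4.885 yields A = 0.016444.

A^2 ≈ 0.0002704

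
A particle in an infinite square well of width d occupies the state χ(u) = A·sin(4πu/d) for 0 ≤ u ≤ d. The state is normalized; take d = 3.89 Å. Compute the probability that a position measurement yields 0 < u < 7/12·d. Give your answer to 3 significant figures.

P ≈ 0.549

P = ∫_{0}^{7/12·d} |χ(u)|² du.
The normalization integral ∫|χ|²du over the whole domain equals d/2·A², and A² cancels in the ratio.
Substituting t = u/d, A² and the length scale cancel in the ratio: P = ∫_{0}^{7/12} sin(4·π·t)^2 dt / ∫_{0}^{1} sin(4·π·t)^2 dt.
With ∫ sin(4·π·t)^2 dt = t/2 - sin(4·π·t)·cos(4·π·t)/(8·π) + C, the region integral is -√(3)/(32·π) + 7/24 and the full one is 1/2.
Taking the ratio, P = -√(3)/(16·π) + 7/12.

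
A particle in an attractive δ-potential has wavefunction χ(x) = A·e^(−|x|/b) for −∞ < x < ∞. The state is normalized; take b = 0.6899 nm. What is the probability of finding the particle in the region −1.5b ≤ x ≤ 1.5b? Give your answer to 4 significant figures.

P ≈ 0.9502

|χ|² is the probability density, so P = ∫_{−1.5b}^{1.5b} |χ|² dx.
Since A² = 1/(b), this is the region integral divided by the full normalization integral.
Both integrals are even about x = 0, so only the x ≥ 0 halves are needed (the factors of 2 cancel). Let u = x/b; then A² and the length scale cancel, so P = ∫_{0}^{1.5} e^(-2·u) du ÷ ∫_{0}^{∞} e^(-2·u) du.
Using ∫ e^(-2·u) du = -e^(-2·u)/2, the numerator is 1/2 - e^(-3)/2 and the denominator is 1/2.
Evaluating gives P = 0.95021.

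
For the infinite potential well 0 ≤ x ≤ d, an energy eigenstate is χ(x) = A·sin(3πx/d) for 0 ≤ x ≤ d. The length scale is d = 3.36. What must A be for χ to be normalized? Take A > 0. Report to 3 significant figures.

A ≈ 0.772

We need A² ∫|f|² dx = 1, taking the integral from 0 to d.
With χ = A·sin(3πx/d), the integral evaluates to A²·[d/2].
Hence A² = 1/[d/2].
With d = 3.36: A² = 0.5952 and A = 0.7715.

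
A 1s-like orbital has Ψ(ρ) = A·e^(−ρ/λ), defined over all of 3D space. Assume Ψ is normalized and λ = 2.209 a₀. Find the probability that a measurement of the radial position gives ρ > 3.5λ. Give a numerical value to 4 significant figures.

P ≈ 0.02964

P = ∫ |Ψ|² 4πρ² dρ over ρ > 3.5λ.
Normalization gives A² = 1/(π·λ^3).
In terms of u = ρ/λ (A², 4π and the length scale all cancel between numerator and denominator), P = [∫_{3.5}^{∞} u^2·e^(-2·u) du] / [∫_{0}^{∞} u^2·e^(-2·u) du].
With ∫ u^2·e^(-2·u) du = -(2·u^2 + 2·u + 1)·e^(-2·u)/4 + C, the region integral is 65·e^(-7)/8 and the full one is 1/4.
Taking the ratio yields P = 0.029636.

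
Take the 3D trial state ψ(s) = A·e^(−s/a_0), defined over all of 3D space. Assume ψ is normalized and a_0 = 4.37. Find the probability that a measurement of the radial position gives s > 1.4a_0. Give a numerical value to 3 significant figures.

P ≈ 0.469

Integrate the radial probability density 4πs²|ψ|² over s > 1.4a_0.
A² is fixed by ∫₀^∞ 4πs²|ψ|² ds = 1, i.e. A² = (π·a_0^3)^(−1).
Let u = s/a_0; then A², 4π and the length scale all cancel, so P = ∫_{1.4}^{∞} u^2·e^(-2·u) du ÷ ∫_{0}^{∞} u^2·e^(-2·u) du.
With ∫ u^2·e^(-2·u) du = -(2·u^2 + 2·u + 1)·e^(-2·u)/4 + C, the region integral is 193·e^(-14/5)/100 and the full one is 1/4.
The region integral divided by the full integral gives P = 0.4695.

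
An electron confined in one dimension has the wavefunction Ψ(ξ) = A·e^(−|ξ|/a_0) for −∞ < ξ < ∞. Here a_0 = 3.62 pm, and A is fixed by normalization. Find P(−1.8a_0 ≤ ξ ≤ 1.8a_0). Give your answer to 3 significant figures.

P ≈ 0.973

The probability is P = ∫ |Ψ|² dξ over [−1.8a_0, 1.8a_0].
The normalization integral ∫|Ψ|²dξ over the whole domain equals a_0·A², and A² cancels in the ratio.
Both integrals are even about ξ = 0, so only the ξ ≥ 0 halves are needed (the factors of 2 cancel). Substituting u = ξ/a_0, A² and the length scale cancel in the ratio: P = ∫_{0}^{1.8} e^(-2·u) du / ∫_{0}^{∞} e^(-2·u) du.
An antiderivative of e^(-2·u) is -e^(-2·u)/2; evaluating from 0 to 1.8 gives 1/2 - e^(-18/5)/2, while the full integral is 1/2.
The result is P = 0.9727.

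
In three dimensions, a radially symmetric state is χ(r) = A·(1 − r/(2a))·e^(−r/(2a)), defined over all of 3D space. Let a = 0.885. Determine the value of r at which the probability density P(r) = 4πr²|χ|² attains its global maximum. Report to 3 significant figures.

Differentiate P(r) = 4πr²|χ|² with respect to r and set to zero.
This gives r = a·(√(5) + 3).
With a = 0.885, the most probable radial distance is 4.634.

r ≈ 4.63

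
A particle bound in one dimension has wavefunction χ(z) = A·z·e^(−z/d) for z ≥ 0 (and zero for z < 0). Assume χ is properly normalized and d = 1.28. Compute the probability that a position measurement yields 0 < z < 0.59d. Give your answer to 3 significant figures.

P ≈ 0.116

P = ∫_{0}^{0.59d} |χ(z)|² dz.
The normalization integral ∫|χ|²dz over the whole domain equals d^3/4·A², and A² cancels in the ratio.
In terms of u = z/d (A² and the length scale cancel between numerator and denominator), P = [∫_{0}^{0.59} u^2·e^(-2·u) du] / [∫_{0}^{∞} u^2·e^(-2·u) du].
With ∫ u^2·e^(-2·u) du = -(2·u^2 + 2·u + 1)·e^(-2·u)/4 + C, the region integral is ≈ 0.029051 and the full one is 1/4.
This works out to P = 0.1162.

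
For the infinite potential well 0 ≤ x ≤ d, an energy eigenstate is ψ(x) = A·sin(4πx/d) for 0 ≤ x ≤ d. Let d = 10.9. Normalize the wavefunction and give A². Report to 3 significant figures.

A^2 ≈ 0.183

Normalization requires ∫|ψ|² dx = 1, integrated from 0 to d.
With ∫₀^d sin²(nπx/d) dx = d/2, carrying out the integral gives A² · d/2.
With d = 10.9: A² = 0.1835 and A = 0.4284.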